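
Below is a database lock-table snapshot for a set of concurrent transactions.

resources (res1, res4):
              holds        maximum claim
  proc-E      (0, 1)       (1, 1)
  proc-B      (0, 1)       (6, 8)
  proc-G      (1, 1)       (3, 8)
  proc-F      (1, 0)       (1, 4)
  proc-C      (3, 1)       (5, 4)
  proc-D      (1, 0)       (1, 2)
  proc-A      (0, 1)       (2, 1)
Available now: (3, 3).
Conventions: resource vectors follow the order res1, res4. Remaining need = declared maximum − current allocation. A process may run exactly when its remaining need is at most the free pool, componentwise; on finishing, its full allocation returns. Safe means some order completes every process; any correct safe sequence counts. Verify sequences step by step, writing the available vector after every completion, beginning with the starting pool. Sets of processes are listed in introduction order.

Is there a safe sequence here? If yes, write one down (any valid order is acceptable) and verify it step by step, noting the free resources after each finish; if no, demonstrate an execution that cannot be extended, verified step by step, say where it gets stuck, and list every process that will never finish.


The state is UNSAFE.
Key observation: once proc-D, proc-A, proc-C, proc-E, proc-F finish, the pool peaks at (8, 6) — and every remaining process still needs more res4 than that.
A maximal execution: proc-D, proc-A, proc-C, proc-E, proc-F — then nothing else fits. Check, step by step:
  pool = (3, 3)
  run proc-D (needs (0, 2), free (3, 3)); after release of (1, 0) the pool is (4, 3)
  run proc-A (needs (2, 0), free (4, 3)); after release of (0, 1) the pool is (4, 4)
  run proc-C (needs (2, 3), free (4, 4)); after release of (3, 1) the pool is (7, 5)
  run proc-E (needs (1, 0), free (7, 5)); after release of (0, 1) the pool is (7, 6)
  run proc-F (needs (0, 4), free (7, 6)); after release of (1, 0) the pool is (8, 6)
  proc-B still needs (6, 7) but only (8, 6) is free — short on res4
  proc-G still needs (2, 7) but only (8, 6) is free — short on res4
Permanently blocked: proc-B and proc-G.


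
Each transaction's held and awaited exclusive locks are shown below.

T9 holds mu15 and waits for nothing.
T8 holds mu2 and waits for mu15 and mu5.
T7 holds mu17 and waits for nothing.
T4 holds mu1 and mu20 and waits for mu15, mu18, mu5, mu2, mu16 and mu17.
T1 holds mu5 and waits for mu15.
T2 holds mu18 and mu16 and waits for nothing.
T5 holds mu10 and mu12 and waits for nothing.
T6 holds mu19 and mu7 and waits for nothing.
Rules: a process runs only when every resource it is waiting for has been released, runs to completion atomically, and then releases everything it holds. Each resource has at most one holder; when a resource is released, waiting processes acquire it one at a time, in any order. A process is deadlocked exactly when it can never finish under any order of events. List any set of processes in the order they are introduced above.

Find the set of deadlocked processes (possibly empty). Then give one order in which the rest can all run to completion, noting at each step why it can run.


Nothing here is deadlocked.
Key observation: all waits point, directly or indirectly, at processes that can finish, so nothing is permanently blocked.
One completion order for the rest: T9, T5, T1, T8, T7, T2, T4, T6.
Step-by-step check:
  T9 waits on nothing -> runs at once and releases mu15
  T5 waits on nothing -> runs at once and releases mu10 and mu12
  run T1 (all its waits — mu15 — are resolved); releases mu5
  run T8 (all its waits — mu15 and mu5 — are resolved); releases mu2
  T7 waits on nothing -> runs at once and releases mu17
  T2 waits on nothing -> runs at once and releases mu18 and mu16
  run T4 (all its waits — mu15, mu18, mu5, mu2, mu16 and mu17 — are resolved); releases mu1 and mu20
  T6 waits on nothing -> runs at once and releases mu19 and mu7


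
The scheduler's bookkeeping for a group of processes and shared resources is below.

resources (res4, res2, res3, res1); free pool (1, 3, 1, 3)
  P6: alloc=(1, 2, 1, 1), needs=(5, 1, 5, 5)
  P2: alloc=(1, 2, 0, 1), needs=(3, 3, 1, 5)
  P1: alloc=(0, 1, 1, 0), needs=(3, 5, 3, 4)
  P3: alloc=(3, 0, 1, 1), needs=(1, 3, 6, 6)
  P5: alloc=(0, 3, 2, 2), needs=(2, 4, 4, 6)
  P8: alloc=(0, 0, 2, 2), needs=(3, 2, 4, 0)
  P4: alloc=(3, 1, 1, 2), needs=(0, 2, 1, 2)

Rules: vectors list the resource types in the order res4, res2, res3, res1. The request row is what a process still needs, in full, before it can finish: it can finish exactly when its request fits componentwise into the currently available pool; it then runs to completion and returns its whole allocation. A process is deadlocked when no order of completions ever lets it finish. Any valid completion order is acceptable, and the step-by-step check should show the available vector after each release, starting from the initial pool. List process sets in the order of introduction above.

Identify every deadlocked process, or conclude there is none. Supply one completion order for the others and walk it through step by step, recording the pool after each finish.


Deadlocked: P6, P1, P3, P5 and P8.
Key observation: once P4, P2 finish, the pool peaks at (5, 6, 2, 6) — and every remaining process still needs more res3 than that.
One completion order for the rest: P4, P2. Step-by-step check:
  pool = (1, 3, 1, 3)
  P4 needs (0, 2, 1, 2) <= (1, 3, 1, 3) -> finishes; pool += (3, 1, 1, 2) = (4, 4, 2, 5)
  P2 needs (3, 3, 1, 5) <= (4, 4, 2, 5) -> finishes; pool += (1, 2, 0, 1) = (5, 6, 2, 6)
None of the blocked processes ever fits:
  blocked: P6 wants (5, 1, 5, 5), pool (5, 6, 2, 6) — not enough res3
  blocked: P1 wants (3, 5, 3, 4), pool (5, 6, 2, 6) — not enough res3
  blocked: P3 wants (1, 3, 6, 6), pool (5, 6, 2, 6) — not enough res3
  blocked: P5 wants (2, 4, 4, 6), pool (5, 6, 2, 6) — not enough res3
  blocked: P8 wants (3, 2, 4, 0), pool (5, 6, 2, 6) — not enough res3


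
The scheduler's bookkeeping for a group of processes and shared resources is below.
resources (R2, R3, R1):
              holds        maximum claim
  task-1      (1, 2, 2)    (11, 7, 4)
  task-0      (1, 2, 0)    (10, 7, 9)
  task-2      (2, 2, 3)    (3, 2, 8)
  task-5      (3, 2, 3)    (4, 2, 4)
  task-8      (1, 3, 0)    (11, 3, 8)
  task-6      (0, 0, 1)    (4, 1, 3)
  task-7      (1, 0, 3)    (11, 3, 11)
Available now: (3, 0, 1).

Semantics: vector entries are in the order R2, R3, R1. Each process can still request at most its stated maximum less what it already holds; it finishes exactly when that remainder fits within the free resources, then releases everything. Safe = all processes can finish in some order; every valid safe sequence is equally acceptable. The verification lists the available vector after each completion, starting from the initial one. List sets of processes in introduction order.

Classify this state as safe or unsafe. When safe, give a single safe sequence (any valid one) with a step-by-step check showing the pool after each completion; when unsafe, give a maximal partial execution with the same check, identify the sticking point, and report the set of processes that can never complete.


The state is UNSAFE.
Key observation: after task-5, task-6, task-2 complete, (8, 4, 8) is the best the pool ever gets, yet each leftover process wants more R2.
The run task-5, task-6, task-2 cannot be extended any further. Check, step by step:
  pool = (3, 0, 1)
  task-5 needs (1, 0, 1) <= (3, 0, 1) -> finishes; pool += (3, 2, 3) = (6, 2, 4)
  task-6 needs (4, 1, 2) <= (6, 2, 4) -> finishes; pool += (0, 0, 1) = (6, 2, 5)
  task-2 needs (1, 0, 5) <= (6, 2, 5) -> finishes; pool += (2, 2, 3) = (8, 4, 8)
  task-1 still needs (10, 5, 2) but only (8, 4, 8) is free — short on R2 and R3
  task-0 still needs (9, 5, 9) but only (8, 4, 8) is free — short on R2, R3 and R1
  task-8 still needs (10, 0, 8) but only (8, 4, 8) is free — short on R2
  task-7 still needs (10, 3, 8) but only (8, 4, 8) is free — short on R2
Permanently blocked: task-1, task-0, task-8 and task-7.


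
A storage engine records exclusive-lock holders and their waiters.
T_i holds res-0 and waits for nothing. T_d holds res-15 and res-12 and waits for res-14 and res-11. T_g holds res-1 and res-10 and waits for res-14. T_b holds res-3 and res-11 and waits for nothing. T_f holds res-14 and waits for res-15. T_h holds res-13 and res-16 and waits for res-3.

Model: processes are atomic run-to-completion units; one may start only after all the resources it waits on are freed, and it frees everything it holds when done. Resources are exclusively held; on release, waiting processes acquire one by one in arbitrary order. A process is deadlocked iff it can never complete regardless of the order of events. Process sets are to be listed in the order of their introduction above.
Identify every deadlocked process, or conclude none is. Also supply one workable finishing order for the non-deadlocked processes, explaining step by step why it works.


The deadlocked set is T_d, T_g and T_f.
Key observation: the loop T_d -> T_f -> T_d blocks itself forever; T_g waits into the deadlock from upstream.
One completion order for the rest: T_b, T_h, T_i.
Step-by-step check:
  T_b waits on nothing -> runs at once and releases res-3 and res-11
  T_h waits on res-3 — all released -> runs and releases res-13 and res-16
  T_i waits on nothing -> runs at once and releases res-0


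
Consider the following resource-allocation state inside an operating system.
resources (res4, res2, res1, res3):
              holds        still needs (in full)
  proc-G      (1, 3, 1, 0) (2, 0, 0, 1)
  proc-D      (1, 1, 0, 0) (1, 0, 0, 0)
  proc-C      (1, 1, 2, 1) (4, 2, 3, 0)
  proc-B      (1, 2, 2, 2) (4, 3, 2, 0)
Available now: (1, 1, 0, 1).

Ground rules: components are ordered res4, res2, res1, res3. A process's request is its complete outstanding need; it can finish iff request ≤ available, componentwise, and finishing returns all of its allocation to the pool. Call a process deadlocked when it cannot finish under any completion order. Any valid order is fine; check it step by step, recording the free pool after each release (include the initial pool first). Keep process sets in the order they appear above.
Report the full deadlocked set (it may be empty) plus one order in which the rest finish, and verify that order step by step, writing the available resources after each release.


Deadlocked: proc-C and proc-B.
Key observation: no order helps: past proc-D, proc-G, the free pool tops out at (3, 5, 1, 1), below what each blocked process needs in res4.
The rest can finish in the order proc-D, proc-G. Verifying each step:
  pool = (1, 1, 0, 1)
  proc-D: need (1, 0, 0, 0) fits (1, 1, 0, 1); releases (1, 1, 0, 0), pool now (2, 2, 0, 1)
  proc-G: need (2, 0, 0, 1) fits (2, 2, 0, 1); releases (1, 3, 1, 0), pool now (3, 5, 1, 1)
The stuck group stays short no matter what:
  proc-C cannot run: need (4, 2, 3, 0) vs free (3, 5, 1, 1) (insufficient res4 and res1)
  proc-B cannot run: need (4, 3, 2, 0) vs free (3, 5, 1, 1) (insufficient res4 and res1)


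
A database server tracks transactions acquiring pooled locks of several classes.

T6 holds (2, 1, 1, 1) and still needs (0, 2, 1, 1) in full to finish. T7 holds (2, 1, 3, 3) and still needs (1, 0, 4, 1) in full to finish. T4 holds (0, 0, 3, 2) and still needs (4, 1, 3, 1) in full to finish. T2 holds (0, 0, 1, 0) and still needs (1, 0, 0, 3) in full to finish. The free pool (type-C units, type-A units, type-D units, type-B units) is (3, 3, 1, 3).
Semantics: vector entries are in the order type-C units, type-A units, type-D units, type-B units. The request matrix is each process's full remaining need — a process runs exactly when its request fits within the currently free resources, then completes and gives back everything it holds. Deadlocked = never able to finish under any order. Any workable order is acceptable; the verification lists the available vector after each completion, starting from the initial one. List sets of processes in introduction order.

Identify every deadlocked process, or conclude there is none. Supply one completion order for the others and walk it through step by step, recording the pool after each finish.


Nothing here is deadlocked.
Key observation: T2 can run right away; the returned allocation unlocks the remaining processes in turn.
The rest can finish in the order T2, T6, T4, T7. Step-by-step check:
  pool = (3, 3, 1, 3)
  T2 needs (1, 0, 0, 3) <= (3, 3, 1, 3) -> finishes; pool += (0, 0, 1, 0) = (3, 3, 2, 3)
  T6 needs (0, 2, 1, 1) <= (3, 3, 2, 3) -> finishes; pool += (2, 1, 1, 1) = (5, 4, 3, 4)
  T4 needs (4, 1, 3, 1) <= (5, 4, 3, 4) -> finishes; pool += (0, 0, 3, 2) = (5, 4, 6, 6)
  T7 needs (1, 0, 4, 1) <= (5, 4, 6, 6) -> finishes; pool += (2, 1, 3, 3) = (7, 5, 9, 9)


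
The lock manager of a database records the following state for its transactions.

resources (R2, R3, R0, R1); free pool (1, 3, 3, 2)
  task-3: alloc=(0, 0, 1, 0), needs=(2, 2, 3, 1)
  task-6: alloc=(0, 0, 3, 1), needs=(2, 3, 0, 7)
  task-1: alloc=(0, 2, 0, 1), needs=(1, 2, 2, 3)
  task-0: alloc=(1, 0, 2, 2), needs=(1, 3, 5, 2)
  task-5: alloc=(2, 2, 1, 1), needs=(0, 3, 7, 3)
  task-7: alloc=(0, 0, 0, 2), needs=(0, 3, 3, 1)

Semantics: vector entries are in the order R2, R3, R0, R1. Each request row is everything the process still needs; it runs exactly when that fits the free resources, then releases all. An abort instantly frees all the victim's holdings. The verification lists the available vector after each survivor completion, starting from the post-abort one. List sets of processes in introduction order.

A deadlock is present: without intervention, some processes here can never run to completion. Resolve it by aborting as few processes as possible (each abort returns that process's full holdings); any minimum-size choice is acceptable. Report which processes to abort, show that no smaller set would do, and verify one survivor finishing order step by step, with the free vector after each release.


Minimum abort set: task-6.
Key observation: no ordering could ever have run task-0 before the abort of task-6; with (0, 0, 3, 1) back in the pool it fits at step 1.
Why nothing smaller works: aborting no one leaves the state deadlocked as given.
The survivors complete as task-0, task-5, task-1, task-7, task-3. Step-by-step check (starting from the post-abort pool):
  pool = (1, 3, 6, 3)
  run task-0 (needs (1, 3, 5, 2), free (1, 3, 6, 3)); after release of (1, 0, 2, 2) the pool is (2, 3, 8, 5)
  run task-5 (needs (0, 3, 7, 3), free (2, 3, 8, 5)); after release of (2, 2, 1, 1) the pool is (4, 5, 9, 6)
  run task-1 (needs (1, 2, 2, 3), free (4, 5, 9, 6)); after release of (0, 2, 0, 1) the pool is (4, 7, 9, 7)
  run task-7 (needs (0, 3, 3, 1), free (4, 7, 9, 7)); after release of (0, 0, 0, 2) the pool is (4, 7, 9, 9)
  run task-3 (needs (2, 2, 3, 1), free (4, 7, 9, 9)); after release of (0, 0, 1, 0) the pool is (4, 7, 10, 9)


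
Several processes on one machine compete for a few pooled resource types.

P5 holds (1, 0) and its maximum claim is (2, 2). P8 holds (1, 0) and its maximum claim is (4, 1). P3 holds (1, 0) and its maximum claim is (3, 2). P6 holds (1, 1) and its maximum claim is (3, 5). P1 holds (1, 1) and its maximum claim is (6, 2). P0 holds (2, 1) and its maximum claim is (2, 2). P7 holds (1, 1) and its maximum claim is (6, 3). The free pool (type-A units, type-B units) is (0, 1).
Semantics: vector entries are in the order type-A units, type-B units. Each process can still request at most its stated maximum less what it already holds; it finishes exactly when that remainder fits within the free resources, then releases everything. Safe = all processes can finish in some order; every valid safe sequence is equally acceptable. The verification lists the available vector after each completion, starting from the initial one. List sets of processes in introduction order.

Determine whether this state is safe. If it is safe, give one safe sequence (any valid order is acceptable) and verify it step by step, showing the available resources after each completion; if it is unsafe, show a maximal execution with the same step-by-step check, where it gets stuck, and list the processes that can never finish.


SAFE. One safe sequence: P0, P5, P8, P3, P1, P7, P6.
Key observation: reading the order forward, P0 is the first process whose need (0, 1) meets the free pool (0, 1) exactly on a resource it requests.
Walking it through:
  pool = (0, 1)
  run P0 (needs (0, 1), free (0, 1)); after release of (2, 1) the pool is (2, 2)
  run P5 (needs (1, 2), free (2, 2)); after release of (1, 0) the pool is (3, 2)
  run P8 (needs (3, 1), free (3, 2)); after release of (1, 0) the pool is (4, 2)
  run P3 (needs (2, 2), free (4, 2)); after release of (1, 0) the pool is (5, 2)
  run P1 (needs (5, 1), free (5, 2)); after release of (1, 1) the pool is (6, 3)
  run P7 (needs (5, 2), free (6, 3)); after release of (1, 1) the pool is (7, 4)
  run P6 (needs (2, 4), free (7, 4)); after release of (1, 1) the pool is (8, 5)


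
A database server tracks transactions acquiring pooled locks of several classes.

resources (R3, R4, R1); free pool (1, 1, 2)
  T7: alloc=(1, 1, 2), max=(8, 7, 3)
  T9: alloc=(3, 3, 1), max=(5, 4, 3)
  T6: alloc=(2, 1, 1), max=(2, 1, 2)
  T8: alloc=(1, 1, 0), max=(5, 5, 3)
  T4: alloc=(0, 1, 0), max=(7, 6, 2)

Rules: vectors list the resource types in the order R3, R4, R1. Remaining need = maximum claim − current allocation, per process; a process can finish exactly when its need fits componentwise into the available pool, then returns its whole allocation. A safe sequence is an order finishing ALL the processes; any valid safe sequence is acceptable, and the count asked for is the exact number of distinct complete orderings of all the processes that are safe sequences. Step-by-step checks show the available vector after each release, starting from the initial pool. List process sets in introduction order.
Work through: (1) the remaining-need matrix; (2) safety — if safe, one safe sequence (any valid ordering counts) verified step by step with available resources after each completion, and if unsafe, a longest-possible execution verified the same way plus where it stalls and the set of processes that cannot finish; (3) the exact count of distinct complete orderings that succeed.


(1) Remaining need (order R3, R4, R1):
  T7: (7, 6, 1)
  T9: (2, 1, 2)
  T6: (0, 0, 1)
  T8: (4, 4, 3)
  T4: (7, 5, 2)
(2) SAFE — a valid safe sequence is T6, T9, T8, T4, T7.
Key observation: T4 marks the first exact bind of the order: its need (7, 5, 2) fits the free (7, 6, 4) with zero slack on a requested resource.
Check, step by step:
  pool = (1, 1, 2)
  T6: need (0, 0, 1) fits (1, 1, 2); releases (2, 1, 1), pool now (3, 2, 3)
  T9: need (2, 1, 2) fits (3, 2, 3); releases (3, 3, 1), pool now (6, 5, 4)
  T8: need (4, 4, 3) fits (6, 5, 4); releases (1, 1, 0), pool now (7, 6, 4)
  T4: need (7, 5, 2) fits (7, 6, 4); releases (0, 1, 0), pool now (7, 7, 4)
  T7: need (7, 6, 1) fits (7, 7, 4); releases (1, 1, 2), pool now (8, 8, 6)
(3) Exactly 2 of the possible complete orderings are safe sequences.


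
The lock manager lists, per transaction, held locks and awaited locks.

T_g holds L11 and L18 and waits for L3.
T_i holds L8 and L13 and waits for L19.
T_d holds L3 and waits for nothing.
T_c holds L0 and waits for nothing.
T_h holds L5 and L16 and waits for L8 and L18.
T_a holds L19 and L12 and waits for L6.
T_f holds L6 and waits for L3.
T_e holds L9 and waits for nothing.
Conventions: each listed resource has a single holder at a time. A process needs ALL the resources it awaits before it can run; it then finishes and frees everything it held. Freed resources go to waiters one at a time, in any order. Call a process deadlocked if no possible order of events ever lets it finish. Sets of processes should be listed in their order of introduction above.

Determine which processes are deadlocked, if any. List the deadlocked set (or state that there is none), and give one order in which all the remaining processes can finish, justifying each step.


No process is deadlocked.
Key observation: there is no circular wait here — follow any chain and it reaches a process that is free to run now.
A valid finishing order for the others: T_d, T_g, T_f, T_e, T_a, T_c, T_i, T_h.
Check, step by step:
  T_d: no waits; runs immediately, freeing L3
  T_g: everything it awaited (L3) is free; runs, freeing L11 and L18
  T_f: everything it awaited (L3) is free; runs, freeing L6
  T_e: no waits; runs immediately, freeing L9
  T_a: everything it awaited (L6) is free; runs, freeing L19 and L12
  T_c: no waits; runs immediately, freeing L0
  T_i: everything it awaited (L19) is free; runs, freeing L8 and L13
  T_h: everything it awaited (L8 and L18) is free; runs, freeing L5 and L16


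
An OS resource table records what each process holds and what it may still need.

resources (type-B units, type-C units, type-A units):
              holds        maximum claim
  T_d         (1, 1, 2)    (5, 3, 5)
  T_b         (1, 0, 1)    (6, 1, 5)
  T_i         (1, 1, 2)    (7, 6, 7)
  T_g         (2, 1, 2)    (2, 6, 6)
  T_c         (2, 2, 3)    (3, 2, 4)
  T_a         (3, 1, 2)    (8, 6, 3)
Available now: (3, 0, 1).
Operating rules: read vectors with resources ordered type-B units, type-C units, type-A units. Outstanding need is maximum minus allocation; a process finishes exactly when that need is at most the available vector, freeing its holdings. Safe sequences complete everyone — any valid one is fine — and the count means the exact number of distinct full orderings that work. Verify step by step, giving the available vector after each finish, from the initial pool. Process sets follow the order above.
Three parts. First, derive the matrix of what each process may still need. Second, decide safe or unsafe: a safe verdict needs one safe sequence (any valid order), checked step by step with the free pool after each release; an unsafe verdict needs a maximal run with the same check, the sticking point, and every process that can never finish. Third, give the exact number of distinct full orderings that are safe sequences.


(1) Remaining need (order type-B units, type-C units, type-A units):
  T_d: (4, 2, 3)
  T_b: (5, 1, 4)
  T_i: (6, 5, 5)
  T_g: (0, 5, 4)
  T_c: (1, 0, 1)
  T_a: (5, 5, 1)
(2) The state is UNSAFE.
Key observation: T_c, T_d, T_b can finish, but then (7, 3, 7) is all there is, and the blocked group's type-C units demands exceed it.
The run T_c, T_d, T_b cannot be extended any further. Step-by-step check:
  pool = (3, 0, 1)
  run T_c (needs (1, 0, 1), free (3, 0, 1)); after release of (2, 2, 3) the pool is (5, 2, 4)
  run T_d (needs (4, 2, 3), free (5, 2, 4)); after release of (1, 1, 2) the pool is (6, 3, 6)
  run T_b (needs (5, 1, 4), free (6, 3, 6)); after release of (1, 0, 1) the pool is (7, 3, 7)
  blocked: T_i wants (6, 5, 5), pool (7, 3, 7) — not enough type-C units
  blocked: T_g wants (0, 5, 4), pool (7, 3, 7) — not enough type-C units
  blocked: T_a wants (5, 5, 1), pool (7, 3, 7) — not enough type-C units
Never able to finish: T_i, T_g and T_a.
(3) The exact count: 0 of the possible complete orderings are safe sequences.


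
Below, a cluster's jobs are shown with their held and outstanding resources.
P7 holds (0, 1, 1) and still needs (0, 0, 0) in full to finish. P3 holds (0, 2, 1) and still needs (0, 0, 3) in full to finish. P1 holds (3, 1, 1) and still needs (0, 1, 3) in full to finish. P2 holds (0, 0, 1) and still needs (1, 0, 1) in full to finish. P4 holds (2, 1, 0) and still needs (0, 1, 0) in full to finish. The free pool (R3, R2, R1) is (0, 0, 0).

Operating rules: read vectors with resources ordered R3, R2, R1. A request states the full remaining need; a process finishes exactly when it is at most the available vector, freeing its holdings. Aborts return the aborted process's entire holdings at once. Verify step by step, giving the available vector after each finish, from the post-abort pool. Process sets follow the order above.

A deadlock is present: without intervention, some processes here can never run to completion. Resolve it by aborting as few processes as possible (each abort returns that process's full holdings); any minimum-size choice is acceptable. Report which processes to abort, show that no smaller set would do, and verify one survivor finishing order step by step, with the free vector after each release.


Minimum abort set: P3.
Key observation: before aborting P3, P1 was permanently blocked — no order could ever run it; afterwards it completes at step 4.
Minimality: the empty abort set fails — the state is deadlocked as it stands.
The survivors complete as P4, P7, P2, P1. Check, step by step (starting from the post-abort pool):
  pool = (0, 2, 1)
  P4 needs (0, 1, 0) <= (0, 2, 1) -> finishes; pool += (2, 1, 0) = (2, 3, 1)
  P7 needs (0, 0, 0) <= (2, 3, 1) -> finishes; pool += (0, 1, 1) = (2, 4, 2)
  P2 needs (1, 0, 1) <= (2, 4, 2) -> finishes; pool += (0, 0, 1) = (2, 4, 3)
  P1 needs (0, 1, 3) <= (2, 4, 3) -> finishes; pool += (3, 1, 1) = (5, 5, 4)


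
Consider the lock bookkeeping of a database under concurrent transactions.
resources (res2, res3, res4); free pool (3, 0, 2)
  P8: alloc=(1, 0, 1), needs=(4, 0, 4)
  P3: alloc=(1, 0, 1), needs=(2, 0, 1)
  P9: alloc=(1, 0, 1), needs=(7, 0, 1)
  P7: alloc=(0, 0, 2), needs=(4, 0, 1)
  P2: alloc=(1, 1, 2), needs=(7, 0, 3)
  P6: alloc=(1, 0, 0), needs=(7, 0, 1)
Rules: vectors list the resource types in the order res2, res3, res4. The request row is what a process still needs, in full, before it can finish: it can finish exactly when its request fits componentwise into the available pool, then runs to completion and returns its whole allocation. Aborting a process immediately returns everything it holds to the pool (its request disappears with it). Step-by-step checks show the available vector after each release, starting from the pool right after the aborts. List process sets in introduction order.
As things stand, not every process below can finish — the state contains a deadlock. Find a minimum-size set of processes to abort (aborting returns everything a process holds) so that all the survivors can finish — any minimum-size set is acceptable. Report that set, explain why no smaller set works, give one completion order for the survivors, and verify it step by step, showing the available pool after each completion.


Abort P9 and P2.
Key observation: the deadlocked P6 becomes finishable only because P9 and P2 released (2, 1, 3); it completes at step 4 below.
Why nothing smaller works — every single abort fails: P8 alone leaves P9 blocked (short on res2); P3 alone leaves P9 blocked (short on res2); P9 alone leaves P2 blocked (short on res2); P7 alone leaves P9 blocked (short on res2); P2 alone leaves P9 blocked (short on res2); P6 alone leaves P9 blocked (short on res2).
The survivors complete as P7, P3, P8, P6. Check, step by step (starting from the post-abort pool):
  pool = (5, 1, 5)
  P7: need (4, 0, 1) fits (5, 1, 5); releases (0, 0, 2), pool now (5, 1, 7)
  P3: need (2, 0, 1) fits (5, 1, 7); releases (1, 0, 1), pool now (6, 1, 8)
  P8: need (4, 0, 4) fits (6, 1, 8); releases (1, 0, 1), pool now (7, 1, 9)
  P6: need (7, 0, 1) fits (7, 1, 9); releases (1, 0, 0), pool now (8, 1, 9)


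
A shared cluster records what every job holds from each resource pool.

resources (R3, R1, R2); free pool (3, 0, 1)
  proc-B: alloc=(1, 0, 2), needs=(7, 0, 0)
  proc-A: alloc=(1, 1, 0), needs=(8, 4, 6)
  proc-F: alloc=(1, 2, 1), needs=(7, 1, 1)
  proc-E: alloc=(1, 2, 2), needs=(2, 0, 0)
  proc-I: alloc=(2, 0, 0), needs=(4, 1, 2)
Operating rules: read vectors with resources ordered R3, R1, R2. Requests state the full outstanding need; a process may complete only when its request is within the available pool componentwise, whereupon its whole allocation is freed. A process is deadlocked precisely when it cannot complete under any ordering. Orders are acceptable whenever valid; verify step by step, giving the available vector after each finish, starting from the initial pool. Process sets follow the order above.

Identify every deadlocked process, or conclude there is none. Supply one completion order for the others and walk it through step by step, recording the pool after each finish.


Deadlocked set: proc-B, proc-A and proc-F.
Key observation: the wall is R3: completing proc-E, proc-I brings the pool only to (6, 2, 3), and all the rest need more.
The rest can finish in the order proc-E, proc-I. Verifying each step:
  pool = (3, 0, 1)
  run proc-E (needs (2, 0, 0), free (3, 0, 1)); after release of (1, 2, 2) the pool is (4, 2, 3)
  run proc-I (needs (4, 1, 2), free (4, 2, 3)); after release of (2, 0, 0) the pool is (6, 2, 3)
The stuck group stays short no matter what:
  blocked: proc-B wants (7, 0, 0), pool (6, 2, 3) — not enough R3
  blocked: proc-A wants (8, 4, 6), pool (6, 2, 3) — not enough R3, R1 and R2
  blocked: proc-F wants (7, 1, 1), pool (6, 2, 3) — not enough R3


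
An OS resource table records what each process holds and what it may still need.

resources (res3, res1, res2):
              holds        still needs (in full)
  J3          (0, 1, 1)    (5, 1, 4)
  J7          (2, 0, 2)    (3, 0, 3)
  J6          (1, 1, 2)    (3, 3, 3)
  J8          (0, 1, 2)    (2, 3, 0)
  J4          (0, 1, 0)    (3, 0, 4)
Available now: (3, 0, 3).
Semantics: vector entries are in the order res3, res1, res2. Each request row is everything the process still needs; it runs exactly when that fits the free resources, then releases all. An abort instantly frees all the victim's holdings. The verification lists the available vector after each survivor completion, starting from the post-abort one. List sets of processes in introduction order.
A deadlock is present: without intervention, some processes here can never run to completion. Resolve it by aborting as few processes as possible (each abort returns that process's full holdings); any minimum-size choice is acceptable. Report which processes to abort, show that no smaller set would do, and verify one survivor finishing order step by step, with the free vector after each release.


The answer: abort J8.
Key observation: the deadlocked J6 becomes finishable only because J8 released (0, 1, 2); it completes at step 4 below.
Why nothing smaller works: aborting no one leaves the state deadlocked as given.
Survivors finish in the order: J7, J3, J4, J6. Step-by-step check (pool after the aborts first):
  pool = (3, 1, 5)
  J7: need (3, 0, 3) fits (3, 1, 5); releases (2, 0, 2), pool now (5, 1, 7)
  J3: need (5, 1, 4) fits (5, 1, 7); releases (0, 1, 1), pool now (5, 2, 8)
  J4: need (3, 0, 4) fits (5, 2, 8); releases (0, 1, 0), pool now (5, 3, 8)
  J6: need (3, 3, 3) fits (5, 3, 8); releases (1, 1, 2), pool now (6, 4, 10)


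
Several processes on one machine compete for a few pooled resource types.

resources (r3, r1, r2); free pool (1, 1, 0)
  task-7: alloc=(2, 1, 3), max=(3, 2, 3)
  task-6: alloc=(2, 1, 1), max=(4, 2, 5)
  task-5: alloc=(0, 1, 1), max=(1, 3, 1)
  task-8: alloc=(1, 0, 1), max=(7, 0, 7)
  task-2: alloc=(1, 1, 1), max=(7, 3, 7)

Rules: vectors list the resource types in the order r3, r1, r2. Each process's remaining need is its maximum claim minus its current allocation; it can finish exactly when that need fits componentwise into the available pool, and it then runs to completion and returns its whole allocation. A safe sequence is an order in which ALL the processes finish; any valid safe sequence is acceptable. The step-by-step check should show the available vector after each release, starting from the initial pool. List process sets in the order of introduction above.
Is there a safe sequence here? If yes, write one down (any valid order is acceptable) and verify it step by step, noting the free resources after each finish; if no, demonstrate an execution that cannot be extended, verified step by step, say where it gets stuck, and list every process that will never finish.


UNSAFE — no complete ordering exists.
Key observation: r3 is the bottleneck — with task-7, task-5, task-6 done the pool holds (5, 4, 5), short of every remaining need.
The run task-7, task-5, task-6 cannot be extended any further. Walking it through:
  pool = (1, 1, 0)
  task-7 needs (1, 1, 0) <= (1, 1, 0) -> finishes; pool += (2, 1, 3) = (3, 2, 3)
  task-5 needs (1, 2, 0) <= (3, 2, 3) -> finishes; pool += (0, 1, 1) = (3, 3, 4)
  task-6 needs (2, 1, 4) <= (3, 3, 4) -> finishes; pool += (2, 1, 1) = (5, 4, 5)
  task-8 cannot run: need (6, 0, 6) vs free (5, 4, 5) (insufficient r3 and r2)
  task-2 cannot run: need (6, 2, 6) vs free (5, 4, 5) (insufficient r3 and r2)
Permanently blocked: task-8 and task-2.


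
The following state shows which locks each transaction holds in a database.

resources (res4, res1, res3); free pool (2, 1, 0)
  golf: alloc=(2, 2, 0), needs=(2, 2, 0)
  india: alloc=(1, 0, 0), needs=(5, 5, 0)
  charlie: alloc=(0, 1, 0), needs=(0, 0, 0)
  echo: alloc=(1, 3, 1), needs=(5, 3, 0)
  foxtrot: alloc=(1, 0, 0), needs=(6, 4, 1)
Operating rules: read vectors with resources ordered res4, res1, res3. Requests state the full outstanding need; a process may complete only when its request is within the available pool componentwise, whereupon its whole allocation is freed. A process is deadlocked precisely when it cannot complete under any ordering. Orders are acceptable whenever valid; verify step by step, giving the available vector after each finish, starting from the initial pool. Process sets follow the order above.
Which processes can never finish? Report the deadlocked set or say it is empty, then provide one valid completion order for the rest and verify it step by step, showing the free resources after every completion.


The deadlocked set is india, echo and foxtrot.
Key observation: the wall is res4: completing charlie, golf brings the pool only to (4, 4, 0), and all the rest need more.
A valid finishing order for the others: charlie, golf. Step-by-step check:
  pool = (2, 1, 0)
  charlie needs (0, 0, 0) <= (2, 1, 0) -> finishes; pool += (0, 1, 0) = (2, 2, 0)
  golf needs (2, 2, 0) <= (2, 2, 0) -> finishes; pool += (2, 2, 0) = (4, 4, 0)
The stuck group stays short no matter what:
  india still needs (5, 5, 0) but only (4, 4, 0) is free — short on res4 and res1
  echo still needs (5, 3, 0) but only (4, 4, 0) is free — short on res4
  foxtrot still needs (6, 4, 1) but only (4, 4, 0) is free — short on res4 and res3


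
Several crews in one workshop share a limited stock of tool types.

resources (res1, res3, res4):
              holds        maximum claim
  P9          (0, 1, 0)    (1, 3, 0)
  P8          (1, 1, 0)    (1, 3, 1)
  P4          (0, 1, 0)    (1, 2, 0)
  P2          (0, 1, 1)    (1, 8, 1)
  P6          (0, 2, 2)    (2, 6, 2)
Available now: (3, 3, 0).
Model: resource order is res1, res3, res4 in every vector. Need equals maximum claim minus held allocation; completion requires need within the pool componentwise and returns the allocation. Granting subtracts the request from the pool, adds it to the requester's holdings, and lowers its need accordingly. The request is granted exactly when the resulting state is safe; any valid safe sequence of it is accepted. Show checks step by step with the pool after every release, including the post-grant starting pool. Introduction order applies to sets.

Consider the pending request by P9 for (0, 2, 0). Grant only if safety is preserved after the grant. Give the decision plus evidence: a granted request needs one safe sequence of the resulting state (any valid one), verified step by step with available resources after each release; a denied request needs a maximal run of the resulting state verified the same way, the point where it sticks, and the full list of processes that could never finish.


GRANT — the state after the grant stays safe, e.g. via P9, P6, P4, P8, P2.
Key observation: even at the reduced pool (3, 1, 0), P9 fits immediately, so safety survives the grant.
Verifying the post-grant state step by step:
  pool = (3, 1, 0)
  P9 needs (1, 0, 0) <= (3, 1, 0) -> finishes; pool += (0, 3, 0) = (3, 4, 0)
  P6 needs (2, 4, 0) <= (3, 4, 0) -> finishes; pool += (0, 2, 2) = (3, 6, 2)
  P4 needs (1, 1, 0) <= (3, 6, 2) -> finishes; pool += (0, 1, 0) = (3, 7, 2)
  P8 needs (0, 2, 1) <= (3, 7, 2) -> finishes; pool += (1, 1, 0) = (4, 8, 2)
  P2 needs (1, 7, 0) <= (4, 8, 2) -> finishes; pool += (0, 1, 1) = (4, 9, 3)


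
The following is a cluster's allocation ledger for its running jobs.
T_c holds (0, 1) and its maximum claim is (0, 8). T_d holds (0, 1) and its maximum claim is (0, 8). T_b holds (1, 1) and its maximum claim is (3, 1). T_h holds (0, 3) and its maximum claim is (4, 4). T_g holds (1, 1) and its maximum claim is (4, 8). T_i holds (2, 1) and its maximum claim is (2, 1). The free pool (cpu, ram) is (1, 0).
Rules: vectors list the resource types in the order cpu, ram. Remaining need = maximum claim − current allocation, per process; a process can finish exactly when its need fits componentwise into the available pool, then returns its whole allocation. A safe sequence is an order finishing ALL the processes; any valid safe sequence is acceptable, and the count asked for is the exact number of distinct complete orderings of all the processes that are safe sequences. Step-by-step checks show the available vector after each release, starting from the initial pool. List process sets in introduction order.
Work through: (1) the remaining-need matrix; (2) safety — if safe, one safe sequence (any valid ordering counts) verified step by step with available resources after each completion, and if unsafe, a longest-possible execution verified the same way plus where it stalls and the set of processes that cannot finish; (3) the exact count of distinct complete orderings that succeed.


(1) Remaining need (order cpu, ram):
  T_c: (0, 7)
  T_d: (0, 7)
  T_b: (2, 0)
  T_h: (4, 1)
  T_g: (3, 7)
  T_i: (0, 0)
(2) UNSAFE.
Key observation: ram is the bottleneck — with T_i, T_b, T_h done the pool holds (4, 5), short of every remaining need.
Going as far as possible: T_i, T_b, T_h; after that, nothing fits. Check, step by step:
  pool = (1, 0)
  run T_i (needs (0, 0), free (1, 0)); after release of (2, 1) the pool is (3, 1)
  run T_b (needs (2, 0), free (3, 1)); after release of (1, 1) the pool is (4, 2)
  run T_h (needs (4, 1), free (4, 2)); after release of (0, 3) the pool is (4, 5)
  T_c still needs (0, 7) but only (4, 5) is free — short on ram
  T_d still needs (0, 7) but only (4, 5) is free — short on ram
  T_g still needs (3, 7) but only (4, 5) is free — short on ram
Permanently blocked: T_c, T_d and T_g.
(3) Precisely 0 of the possible complete orderings are safe sequences.


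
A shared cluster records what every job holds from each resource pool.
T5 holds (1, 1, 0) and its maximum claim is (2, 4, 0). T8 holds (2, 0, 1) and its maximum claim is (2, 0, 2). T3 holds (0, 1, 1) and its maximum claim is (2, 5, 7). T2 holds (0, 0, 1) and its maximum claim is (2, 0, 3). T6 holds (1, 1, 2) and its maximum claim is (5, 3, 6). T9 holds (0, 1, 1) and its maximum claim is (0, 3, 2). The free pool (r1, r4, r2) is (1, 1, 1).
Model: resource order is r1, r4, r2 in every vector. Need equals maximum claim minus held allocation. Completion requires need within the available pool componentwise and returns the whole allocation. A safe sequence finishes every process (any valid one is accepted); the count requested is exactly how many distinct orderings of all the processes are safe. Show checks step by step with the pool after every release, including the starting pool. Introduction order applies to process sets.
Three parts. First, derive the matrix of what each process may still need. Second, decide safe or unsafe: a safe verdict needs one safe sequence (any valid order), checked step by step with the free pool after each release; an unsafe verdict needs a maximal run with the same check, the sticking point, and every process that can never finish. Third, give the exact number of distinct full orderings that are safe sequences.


(1) Remaining need (order r1, r4, r2):
  T5: (1, 3, 0)
  T8: (0, 0, 1)
  T3: (2, 4, 6)
  T2: (2, 0, 2)
  T6: (4, 2, 4)
  T9: (0, 2, 1)
(2) UNSAFE — no complete ordering exists.
Key observation: T8, T2 can finish, but then (3, 1, 3) is all there is, and the blocked group's r4 demands exceed it.
The run T8, T2 cannot be extended any further. Walking it through:
  pool = (1, 1, 1)
  T8: need (0, 0, 1) fits (1, 1, 1); releases (2, 0, 1), pool now (3, 1, 2)
  T2: need (2, 0, 2) fits (3, 1, 2); releases (0, 0, 1), pool now (3, 1, 3)
  T5 cannot run: need (1, 3, 0) vs free (3, 1, 3) (insufficient r4)
  T3 cannot run: need (2, 4, 6) vs free (3, 1, 3) (insufficient r4 and r2)
  T6 cannot run: need (4, 2, 4) vs free (3, 1, 3) (insufficient r1, r4 and r2)
  T9 cannot run: need (0, 2, 1) vs free (3, 1, 3) (insufficient r4)
Processes that can never finish: T5, T3, T6 and T9.
(3) The exact count: 0 of the possible complete orderings are safe sequences.
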